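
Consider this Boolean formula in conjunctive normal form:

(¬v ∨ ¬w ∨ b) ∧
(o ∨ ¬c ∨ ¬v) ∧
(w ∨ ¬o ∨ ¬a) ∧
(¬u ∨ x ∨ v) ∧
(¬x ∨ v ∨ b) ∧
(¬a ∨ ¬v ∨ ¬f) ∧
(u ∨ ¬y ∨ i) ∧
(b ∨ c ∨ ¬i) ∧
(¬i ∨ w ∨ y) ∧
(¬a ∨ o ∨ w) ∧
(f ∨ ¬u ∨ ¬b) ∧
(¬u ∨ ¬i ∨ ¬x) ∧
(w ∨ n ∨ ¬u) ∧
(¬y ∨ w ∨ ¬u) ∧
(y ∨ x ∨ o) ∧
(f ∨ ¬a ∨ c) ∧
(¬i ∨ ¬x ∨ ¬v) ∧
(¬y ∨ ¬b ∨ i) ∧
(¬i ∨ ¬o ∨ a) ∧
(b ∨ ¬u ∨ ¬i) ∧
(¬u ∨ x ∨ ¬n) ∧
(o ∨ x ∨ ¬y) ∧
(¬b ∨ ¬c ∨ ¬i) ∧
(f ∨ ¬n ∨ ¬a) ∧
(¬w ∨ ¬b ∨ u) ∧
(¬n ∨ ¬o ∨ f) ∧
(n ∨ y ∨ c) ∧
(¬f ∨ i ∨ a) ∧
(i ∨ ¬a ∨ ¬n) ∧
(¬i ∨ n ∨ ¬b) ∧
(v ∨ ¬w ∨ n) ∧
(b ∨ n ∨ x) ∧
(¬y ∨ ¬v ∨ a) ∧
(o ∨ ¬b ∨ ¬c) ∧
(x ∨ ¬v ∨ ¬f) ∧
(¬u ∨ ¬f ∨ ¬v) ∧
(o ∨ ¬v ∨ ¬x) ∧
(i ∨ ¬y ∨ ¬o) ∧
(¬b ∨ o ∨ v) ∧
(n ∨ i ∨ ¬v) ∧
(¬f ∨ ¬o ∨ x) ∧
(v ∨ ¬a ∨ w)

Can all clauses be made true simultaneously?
Yes

Yes, the formula is satisfiable.

One satisfying assignment is: w=False, b=True, a=False, x=False, y=False, i=False, f=False, u=False, o=True, v=False, c=True, n=False

Verification: With this assignment, all 42 clauses evaluate to true.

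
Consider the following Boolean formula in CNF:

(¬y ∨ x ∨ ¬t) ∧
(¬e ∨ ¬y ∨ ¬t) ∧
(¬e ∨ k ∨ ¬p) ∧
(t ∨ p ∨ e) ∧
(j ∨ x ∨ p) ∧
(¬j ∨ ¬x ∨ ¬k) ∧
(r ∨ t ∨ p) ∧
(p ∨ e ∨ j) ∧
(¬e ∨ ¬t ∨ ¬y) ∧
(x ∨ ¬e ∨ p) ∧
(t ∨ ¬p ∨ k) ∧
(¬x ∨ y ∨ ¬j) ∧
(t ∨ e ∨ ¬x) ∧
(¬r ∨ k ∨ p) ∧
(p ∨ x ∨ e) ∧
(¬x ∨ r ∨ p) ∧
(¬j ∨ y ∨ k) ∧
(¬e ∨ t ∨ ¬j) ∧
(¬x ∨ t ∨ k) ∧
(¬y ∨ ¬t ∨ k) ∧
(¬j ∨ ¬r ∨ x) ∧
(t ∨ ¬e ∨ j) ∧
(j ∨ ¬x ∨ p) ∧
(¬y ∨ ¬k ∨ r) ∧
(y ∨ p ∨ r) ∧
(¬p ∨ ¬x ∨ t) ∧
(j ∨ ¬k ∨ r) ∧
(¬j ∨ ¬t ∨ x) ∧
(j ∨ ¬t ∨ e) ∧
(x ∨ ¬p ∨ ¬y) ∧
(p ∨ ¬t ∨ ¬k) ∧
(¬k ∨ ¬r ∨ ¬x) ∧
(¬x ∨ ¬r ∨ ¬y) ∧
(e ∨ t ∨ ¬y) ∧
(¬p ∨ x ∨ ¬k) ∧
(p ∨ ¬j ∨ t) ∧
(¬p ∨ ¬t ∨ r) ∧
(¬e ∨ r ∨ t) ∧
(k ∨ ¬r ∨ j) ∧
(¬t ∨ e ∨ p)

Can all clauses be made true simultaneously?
No

No, the formula is not satisfiable.

No assignment of truth values to the variables can make all 40 clauses true simultaneously.

The formula is UNSAT (unsatisfiable).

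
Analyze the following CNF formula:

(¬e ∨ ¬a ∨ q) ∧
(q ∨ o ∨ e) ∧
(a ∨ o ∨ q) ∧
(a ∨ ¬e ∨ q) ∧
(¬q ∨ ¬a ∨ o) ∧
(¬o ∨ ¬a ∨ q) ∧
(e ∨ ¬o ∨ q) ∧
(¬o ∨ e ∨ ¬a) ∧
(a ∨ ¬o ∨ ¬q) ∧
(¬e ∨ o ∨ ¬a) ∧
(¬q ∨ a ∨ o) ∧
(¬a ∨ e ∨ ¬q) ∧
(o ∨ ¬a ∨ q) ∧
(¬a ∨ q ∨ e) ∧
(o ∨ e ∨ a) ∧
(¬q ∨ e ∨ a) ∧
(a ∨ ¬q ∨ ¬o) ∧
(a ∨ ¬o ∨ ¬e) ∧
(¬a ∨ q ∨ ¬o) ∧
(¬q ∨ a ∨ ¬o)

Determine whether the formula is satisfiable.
Yes

Yes, the formula is satisfiable.

One satisfying assignment is: o=True, e=True, a=True, q=True

Verification: With this assignment, all 20 clauses evaluate to true.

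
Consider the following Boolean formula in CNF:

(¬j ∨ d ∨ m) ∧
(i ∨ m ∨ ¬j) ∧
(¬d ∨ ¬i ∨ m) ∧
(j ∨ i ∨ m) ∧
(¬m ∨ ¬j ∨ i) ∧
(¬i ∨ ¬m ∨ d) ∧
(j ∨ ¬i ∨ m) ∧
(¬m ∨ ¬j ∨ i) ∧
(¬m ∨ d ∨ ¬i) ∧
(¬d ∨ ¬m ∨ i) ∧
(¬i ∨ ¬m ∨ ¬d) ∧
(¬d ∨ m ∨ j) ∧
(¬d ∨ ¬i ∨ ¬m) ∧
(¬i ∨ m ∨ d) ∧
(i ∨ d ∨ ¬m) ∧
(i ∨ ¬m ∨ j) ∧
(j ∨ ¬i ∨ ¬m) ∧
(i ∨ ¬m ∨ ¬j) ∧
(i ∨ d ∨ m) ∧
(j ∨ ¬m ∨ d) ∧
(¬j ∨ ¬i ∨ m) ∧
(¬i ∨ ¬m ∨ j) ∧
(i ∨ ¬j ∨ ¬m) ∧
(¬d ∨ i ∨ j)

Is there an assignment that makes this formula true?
No

No, the formula is not satisfiable.

No assignment of truth values to the variables can make all 24 clauses true simultaneously.

The formula is UNSAT (unsatisfiable).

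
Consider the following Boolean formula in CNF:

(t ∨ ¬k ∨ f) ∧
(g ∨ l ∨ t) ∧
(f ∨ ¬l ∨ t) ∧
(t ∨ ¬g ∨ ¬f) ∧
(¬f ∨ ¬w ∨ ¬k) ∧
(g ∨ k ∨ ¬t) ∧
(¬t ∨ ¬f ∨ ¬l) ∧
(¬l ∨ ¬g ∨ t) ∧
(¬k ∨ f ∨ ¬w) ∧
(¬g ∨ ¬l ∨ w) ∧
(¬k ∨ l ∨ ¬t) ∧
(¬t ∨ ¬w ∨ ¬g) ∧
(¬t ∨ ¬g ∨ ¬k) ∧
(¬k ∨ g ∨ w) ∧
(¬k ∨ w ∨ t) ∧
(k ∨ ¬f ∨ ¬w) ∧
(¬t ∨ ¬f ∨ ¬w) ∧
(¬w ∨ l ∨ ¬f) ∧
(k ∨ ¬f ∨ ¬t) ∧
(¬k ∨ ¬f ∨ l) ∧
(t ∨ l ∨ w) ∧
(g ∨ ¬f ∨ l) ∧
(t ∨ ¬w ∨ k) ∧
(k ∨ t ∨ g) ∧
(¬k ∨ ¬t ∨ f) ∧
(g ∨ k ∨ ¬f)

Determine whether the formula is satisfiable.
Yes

Yes, the formula is satisfiable.

One satisfying assignment is: t=True, k=False, w=False, f=False, l=False, g=True

Verification: With this assignment, all 26 clauses evaluate to true.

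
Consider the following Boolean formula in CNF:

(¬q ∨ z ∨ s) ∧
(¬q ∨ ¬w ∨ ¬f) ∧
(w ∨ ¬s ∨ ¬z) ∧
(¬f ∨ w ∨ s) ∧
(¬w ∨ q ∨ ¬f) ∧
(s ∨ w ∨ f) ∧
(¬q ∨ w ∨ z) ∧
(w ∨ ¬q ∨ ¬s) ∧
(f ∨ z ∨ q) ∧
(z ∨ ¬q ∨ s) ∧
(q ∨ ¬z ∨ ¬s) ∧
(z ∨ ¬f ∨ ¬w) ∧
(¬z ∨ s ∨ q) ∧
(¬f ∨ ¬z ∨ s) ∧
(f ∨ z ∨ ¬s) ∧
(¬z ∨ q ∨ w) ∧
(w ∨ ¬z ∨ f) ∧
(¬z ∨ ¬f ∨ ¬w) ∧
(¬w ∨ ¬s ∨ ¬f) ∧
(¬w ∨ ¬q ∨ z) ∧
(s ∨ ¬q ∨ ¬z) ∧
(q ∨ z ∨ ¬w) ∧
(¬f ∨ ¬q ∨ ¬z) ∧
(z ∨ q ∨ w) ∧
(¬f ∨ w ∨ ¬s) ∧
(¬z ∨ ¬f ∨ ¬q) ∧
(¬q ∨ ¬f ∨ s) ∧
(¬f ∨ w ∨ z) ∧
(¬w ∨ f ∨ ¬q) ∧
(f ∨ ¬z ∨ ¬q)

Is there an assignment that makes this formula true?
No

No, the formula is not satisfiable.

No assignment of truth values to the variables can make all 30 clauses true simultaneously.

The formula is UNSAT (unsatisfiable).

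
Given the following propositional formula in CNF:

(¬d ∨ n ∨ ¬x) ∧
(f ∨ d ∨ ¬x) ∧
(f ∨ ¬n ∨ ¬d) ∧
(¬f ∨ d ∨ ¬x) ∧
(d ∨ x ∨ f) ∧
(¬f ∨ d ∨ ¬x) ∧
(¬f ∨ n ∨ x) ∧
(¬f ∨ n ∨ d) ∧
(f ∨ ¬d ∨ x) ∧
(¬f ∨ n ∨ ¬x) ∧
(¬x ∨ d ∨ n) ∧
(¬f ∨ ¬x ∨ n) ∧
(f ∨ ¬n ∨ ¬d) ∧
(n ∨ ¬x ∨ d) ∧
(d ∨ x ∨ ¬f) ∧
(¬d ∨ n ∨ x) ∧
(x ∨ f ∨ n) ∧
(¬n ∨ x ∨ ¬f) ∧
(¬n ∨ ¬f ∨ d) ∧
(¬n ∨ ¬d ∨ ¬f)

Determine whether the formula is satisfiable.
No

No, the formula is not satisfiable.

No assignment of truth values to the variables can make all 20 clauses true simultaneously.

The formula is UNSAT (unsatisfiable).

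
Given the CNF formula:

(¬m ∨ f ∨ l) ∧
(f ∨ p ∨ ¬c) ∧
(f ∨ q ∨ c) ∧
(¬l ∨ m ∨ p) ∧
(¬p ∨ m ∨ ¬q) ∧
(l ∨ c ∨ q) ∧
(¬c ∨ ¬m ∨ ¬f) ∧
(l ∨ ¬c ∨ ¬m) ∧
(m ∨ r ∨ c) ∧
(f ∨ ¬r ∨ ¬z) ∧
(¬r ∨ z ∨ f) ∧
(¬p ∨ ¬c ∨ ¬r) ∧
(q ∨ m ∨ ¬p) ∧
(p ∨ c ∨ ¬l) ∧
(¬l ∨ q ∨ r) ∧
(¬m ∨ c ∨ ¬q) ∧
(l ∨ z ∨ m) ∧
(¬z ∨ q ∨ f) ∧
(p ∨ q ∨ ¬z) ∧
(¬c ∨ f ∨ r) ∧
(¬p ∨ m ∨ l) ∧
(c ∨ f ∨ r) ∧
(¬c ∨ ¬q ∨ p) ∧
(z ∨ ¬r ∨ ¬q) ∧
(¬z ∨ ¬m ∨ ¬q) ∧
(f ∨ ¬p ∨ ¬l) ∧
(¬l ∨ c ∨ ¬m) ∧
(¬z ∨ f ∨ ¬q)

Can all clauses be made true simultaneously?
Yes

Yes, the formula is satisfiable.

One satisfying assignment is: l=False, p=False, z=True, q=True, f=True, m=False, r=True, c=False

Verification: With this assignment, all 28 clauses evaluate to true.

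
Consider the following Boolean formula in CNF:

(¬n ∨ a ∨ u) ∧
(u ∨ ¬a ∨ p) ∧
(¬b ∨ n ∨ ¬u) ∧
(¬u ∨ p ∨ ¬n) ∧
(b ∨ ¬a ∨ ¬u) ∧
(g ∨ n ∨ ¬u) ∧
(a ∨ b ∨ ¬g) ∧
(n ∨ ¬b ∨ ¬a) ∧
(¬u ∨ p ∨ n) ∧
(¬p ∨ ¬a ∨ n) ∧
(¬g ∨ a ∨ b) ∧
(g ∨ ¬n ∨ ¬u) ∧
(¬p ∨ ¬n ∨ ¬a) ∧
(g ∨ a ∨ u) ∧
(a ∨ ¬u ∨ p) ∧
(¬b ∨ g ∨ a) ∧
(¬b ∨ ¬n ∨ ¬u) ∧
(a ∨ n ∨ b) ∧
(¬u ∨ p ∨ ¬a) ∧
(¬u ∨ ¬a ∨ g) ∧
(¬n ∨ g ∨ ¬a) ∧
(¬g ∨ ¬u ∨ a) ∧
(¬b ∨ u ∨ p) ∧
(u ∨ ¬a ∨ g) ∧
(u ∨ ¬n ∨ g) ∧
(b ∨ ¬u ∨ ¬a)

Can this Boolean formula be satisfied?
Yes

Yes, the formula is satisfiable.

One satisfying assignment is: n=False, b=True, g=True, u=False, a=False, p=True

Verification: With this assignment, all 26 clauses evaluate to true.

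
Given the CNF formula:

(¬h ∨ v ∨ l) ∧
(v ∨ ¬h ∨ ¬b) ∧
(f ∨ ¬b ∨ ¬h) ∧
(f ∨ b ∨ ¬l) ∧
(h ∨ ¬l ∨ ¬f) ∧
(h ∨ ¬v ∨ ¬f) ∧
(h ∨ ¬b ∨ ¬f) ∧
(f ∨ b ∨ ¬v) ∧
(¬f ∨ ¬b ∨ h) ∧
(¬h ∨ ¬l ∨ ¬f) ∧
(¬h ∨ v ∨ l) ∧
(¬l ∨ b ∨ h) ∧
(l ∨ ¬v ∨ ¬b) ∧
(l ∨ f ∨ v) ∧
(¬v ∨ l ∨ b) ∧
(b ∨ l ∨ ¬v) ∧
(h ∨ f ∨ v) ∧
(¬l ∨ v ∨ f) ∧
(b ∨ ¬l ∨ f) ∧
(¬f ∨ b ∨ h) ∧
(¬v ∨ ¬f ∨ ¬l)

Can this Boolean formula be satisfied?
Yes

Yes, the formula is satisfiable.

One satisfying assignment is: l=True, v=True, h=False, f=False, b=True

Verification: With this assignment, all 21 clauses evaluate to true.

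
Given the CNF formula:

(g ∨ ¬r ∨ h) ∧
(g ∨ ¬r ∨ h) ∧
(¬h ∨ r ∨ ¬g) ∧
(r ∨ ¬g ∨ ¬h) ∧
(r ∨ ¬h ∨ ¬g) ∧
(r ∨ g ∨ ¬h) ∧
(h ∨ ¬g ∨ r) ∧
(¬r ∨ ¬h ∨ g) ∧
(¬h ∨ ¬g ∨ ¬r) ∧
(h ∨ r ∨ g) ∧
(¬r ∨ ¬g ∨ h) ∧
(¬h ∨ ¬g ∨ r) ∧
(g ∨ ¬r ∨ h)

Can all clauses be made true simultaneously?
No

No, the formula is not satisfiable.

No assignment of truth values to the variables can make all 13 clauses true simultaneously.

The formula is UNSAT (unsatisfiable).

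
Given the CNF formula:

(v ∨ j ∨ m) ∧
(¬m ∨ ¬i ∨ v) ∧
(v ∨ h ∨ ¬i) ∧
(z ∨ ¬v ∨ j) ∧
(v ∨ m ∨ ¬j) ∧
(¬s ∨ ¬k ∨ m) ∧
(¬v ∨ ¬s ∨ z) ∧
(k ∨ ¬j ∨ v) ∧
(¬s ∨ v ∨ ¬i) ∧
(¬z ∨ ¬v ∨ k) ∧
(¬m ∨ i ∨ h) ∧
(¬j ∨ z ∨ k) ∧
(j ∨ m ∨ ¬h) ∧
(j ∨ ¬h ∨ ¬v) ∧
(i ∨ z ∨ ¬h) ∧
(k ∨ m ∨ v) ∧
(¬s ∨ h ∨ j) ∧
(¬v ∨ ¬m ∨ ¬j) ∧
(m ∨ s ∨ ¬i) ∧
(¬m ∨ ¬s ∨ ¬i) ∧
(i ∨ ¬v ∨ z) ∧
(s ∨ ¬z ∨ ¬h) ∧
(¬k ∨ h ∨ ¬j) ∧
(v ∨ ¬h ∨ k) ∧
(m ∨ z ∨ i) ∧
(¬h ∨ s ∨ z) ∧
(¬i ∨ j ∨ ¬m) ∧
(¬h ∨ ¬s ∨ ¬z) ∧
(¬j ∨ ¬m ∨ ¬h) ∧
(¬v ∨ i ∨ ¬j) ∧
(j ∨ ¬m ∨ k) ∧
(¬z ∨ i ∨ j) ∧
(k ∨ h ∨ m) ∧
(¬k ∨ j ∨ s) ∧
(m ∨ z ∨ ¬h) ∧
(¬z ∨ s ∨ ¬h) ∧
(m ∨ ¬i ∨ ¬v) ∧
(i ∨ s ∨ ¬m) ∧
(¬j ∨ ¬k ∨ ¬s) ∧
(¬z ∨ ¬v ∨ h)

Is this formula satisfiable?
No

No, the formula is not satisfiable.

No assignment of truth values to the variables can make all 40 clauses true simultaneously.

The formula is UNSAT (unsatisfiable).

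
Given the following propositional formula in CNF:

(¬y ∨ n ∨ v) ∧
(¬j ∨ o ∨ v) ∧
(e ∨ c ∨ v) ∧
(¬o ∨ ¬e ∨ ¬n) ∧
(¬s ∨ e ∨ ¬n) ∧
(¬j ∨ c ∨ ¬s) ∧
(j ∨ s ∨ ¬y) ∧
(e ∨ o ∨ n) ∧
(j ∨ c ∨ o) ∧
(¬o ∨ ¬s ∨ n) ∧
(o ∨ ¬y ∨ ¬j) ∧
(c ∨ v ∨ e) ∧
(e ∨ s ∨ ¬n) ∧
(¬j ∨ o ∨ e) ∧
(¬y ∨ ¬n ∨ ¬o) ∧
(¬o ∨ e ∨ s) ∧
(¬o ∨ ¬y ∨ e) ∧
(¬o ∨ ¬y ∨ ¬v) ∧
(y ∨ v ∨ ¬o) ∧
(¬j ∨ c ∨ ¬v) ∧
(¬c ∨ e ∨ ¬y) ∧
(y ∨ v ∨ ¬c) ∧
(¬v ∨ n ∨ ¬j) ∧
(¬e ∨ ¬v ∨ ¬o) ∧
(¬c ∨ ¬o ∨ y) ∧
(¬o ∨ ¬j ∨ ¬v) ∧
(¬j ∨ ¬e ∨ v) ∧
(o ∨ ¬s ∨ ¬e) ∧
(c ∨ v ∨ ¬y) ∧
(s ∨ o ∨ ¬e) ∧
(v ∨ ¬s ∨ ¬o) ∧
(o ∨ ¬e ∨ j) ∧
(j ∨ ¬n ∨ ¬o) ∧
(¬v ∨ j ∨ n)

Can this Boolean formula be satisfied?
No

No, the formula is not satisfiable.

No assignment of truth values to the variables can make all 34 clauses true simultaneously.

The formula is UNSAT (unsatisfiable).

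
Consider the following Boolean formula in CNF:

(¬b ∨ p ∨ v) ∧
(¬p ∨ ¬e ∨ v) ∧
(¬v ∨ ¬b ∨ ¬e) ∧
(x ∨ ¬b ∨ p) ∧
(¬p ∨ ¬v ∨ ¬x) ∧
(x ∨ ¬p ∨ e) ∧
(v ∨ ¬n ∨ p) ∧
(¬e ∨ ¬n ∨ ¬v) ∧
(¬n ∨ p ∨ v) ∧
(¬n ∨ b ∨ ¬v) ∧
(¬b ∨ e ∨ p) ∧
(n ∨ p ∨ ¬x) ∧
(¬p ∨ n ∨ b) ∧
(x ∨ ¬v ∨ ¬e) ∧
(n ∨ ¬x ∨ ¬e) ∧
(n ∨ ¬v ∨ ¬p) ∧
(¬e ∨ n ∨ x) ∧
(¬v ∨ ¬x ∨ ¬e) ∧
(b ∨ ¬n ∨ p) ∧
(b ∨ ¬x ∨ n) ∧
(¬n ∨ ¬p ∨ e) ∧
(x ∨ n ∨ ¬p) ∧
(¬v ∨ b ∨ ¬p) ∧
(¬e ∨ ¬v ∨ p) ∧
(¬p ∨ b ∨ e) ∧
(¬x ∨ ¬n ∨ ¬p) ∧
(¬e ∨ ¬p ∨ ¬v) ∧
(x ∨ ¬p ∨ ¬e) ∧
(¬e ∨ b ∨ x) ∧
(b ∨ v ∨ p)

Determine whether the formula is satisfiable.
Yes

Yes, the formula is satisfiable.

One satisfying assignment is: b=False, x=False, e=False, v=True, p=False, n=False

Verification: With this assignment, all 30 clauses evaluate to true.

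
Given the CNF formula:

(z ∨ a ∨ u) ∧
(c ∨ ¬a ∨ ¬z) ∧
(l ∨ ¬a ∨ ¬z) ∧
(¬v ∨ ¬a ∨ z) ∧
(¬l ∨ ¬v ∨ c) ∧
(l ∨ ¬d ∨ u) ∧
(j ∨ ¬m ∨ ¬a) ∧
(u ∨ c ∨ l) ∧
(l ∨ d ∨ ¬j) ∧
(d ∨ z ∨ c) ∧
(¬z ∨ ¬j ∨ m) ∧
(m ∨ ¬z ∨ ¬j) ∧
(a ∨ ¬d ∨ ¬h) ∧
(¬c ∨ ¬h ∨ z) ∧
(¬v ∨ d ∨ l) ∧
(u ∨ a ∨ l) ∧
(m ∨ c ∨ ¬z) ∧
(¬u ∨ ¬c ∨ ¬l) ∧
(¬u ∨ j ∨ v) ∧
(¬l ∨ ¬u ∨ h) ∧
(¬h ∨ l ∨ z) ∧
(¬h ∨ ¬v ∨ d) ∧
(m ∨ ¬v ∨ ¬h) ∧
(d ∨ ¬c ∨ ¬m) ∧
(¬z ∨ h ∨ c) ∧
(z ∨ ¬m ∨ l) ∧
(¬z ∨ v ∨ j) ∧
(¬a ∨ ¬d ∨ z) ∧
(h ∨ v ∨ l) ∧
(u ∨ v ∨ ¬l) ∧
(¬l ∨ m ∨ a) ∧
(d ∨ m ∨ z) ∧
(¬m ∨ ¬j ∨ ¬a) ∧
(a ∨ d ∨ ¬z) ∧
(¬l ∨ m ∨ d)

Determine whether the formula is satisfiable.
Yes

Yes, the formula is satisfiable.

One satisfying assignment is: u=False, d=True, m=False, l=True, h=False, j=False, v=True, a=True, z=True, c=True

Verification: With this assignment, all 35 clauses evaluate to true.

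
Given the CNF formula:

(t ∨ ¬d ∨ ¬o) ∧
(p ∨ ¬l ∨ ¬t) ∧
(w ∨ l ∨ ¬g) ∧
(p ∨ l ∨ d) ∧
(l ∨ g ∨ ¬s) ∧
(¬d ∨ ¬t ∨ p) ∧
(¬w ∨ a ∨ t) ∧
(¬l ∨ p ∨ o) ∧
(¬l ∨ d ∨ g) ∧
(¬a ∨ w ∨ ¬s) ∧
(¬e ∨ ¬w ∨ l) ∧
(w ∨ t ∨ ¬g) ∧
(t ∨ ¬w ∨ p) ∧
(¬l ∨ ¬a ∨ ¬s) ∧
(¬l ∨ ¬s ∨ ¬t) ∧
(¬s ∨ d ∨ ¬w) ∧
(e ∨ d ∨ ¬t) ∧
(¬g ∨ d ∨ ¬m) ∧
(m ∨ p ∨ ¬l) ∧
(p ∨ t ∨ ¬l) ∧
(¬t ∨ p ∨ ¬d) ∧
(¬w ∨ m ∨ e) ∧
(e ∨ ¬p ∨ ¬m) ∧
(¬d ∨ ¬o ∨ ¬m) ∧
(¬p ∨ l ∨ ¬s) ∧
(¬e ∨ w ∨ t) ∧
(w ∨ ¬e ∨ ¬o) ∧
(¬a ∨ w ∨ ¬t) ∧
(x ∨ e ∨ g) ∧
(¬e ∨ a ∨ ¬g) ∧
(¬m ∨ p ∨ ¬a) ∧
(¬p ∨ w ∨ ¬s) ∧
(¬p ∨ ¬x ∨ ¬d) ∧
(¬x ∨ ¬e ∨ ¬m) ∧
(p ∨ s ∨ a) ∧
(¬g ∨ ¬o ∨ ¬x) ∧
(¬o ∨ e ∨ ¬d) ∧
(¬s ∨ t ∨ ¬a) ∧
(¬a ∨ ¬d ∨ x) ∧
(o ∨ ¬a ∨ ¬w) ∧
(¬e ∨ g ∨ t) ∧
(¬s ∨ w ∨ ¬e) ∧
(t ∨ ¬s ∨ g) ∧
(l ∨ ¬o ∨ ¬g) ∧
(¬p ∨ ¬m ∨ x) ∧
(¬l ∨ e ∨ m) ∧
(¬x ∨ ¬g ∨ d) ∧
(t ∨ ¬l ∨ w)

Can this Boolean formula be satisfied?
Yes

Yes, the formula is satisfiable.

One satisfying assignment is: w=False, s=False, t=False, x=True, l=False, a=False, o=False, p=True, e=False, g=False, m=False, d=False

Verification: With this assignment, all 48 clauses evaluate to true.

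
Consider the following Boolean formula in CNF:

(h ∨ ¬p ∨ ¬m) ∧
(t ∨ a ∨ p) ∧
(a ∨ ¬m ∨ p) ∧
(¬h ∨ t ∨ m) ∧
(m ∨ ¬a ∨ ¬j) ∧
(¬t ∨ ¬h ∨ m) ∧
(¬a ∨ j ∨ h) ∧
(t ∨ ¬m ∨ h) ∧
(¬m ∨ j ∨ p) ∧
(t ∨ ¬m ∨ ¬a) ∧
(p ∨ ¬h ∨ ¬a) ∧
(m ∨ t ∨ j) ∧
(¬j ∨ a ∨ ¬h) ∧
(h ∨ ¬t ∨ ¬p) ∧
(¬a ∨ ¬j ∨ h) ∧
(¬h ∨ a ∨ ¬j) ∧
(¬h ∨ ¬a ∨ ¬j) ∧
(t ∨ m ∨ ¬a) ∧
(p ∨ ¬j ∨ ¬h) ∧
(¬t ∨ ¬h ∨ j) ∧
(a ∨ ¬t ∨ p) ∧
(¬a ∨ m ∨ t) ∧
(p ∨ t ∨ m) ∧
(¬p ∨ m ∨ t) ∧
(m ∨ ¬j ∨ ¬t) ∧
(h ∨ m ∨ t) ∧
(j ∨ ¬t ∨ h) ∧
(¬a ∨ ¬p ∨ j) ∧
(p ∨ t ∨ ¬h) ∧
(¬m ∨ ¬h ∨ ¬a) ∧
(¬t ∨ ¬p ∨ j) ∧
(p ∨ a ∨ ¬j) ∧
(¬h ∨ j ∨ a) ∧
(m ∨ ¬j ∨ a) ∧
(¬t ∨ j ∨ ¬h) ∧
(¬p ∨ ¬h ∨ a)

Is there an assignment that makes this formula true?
No

No, the formula is not satisfiable.

No assignment of truth values to the variables can make all 36 clauses true simultaneously.

The formula is UNSAT (unsatisfiable).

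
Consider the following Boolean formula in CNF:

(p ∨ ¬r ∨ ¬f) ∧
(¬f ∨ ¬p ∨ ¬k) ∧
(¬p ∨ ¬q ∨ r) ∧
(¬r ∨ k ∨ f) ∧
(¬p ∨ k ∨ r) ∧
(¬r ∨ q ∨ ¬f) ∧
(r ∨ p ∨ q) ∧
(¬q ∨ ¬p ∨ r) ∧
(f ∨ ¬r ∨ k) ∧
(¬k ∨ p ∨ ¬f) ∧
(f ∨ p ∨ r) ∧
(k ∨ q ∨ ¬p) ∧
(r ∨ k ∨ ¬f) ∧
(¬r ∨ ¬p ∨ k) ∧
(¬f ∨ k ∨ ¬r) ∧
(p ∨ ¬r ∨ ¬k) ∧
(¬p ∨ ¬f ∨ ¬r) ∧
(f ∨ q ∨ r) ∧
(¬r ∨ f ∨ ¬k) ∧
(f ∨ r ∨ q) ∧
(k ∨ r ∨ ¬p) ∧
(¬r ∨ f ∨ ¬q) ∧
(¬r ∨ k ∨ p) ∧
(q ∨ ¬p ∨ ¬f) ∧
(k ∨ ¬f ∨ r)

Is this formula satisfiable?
No

No, the formula is not satisfiable.

No assignment of truth values to the variables can make all 25 clauses true simultaneously.

The formula is UNSAT (unsatisfiable).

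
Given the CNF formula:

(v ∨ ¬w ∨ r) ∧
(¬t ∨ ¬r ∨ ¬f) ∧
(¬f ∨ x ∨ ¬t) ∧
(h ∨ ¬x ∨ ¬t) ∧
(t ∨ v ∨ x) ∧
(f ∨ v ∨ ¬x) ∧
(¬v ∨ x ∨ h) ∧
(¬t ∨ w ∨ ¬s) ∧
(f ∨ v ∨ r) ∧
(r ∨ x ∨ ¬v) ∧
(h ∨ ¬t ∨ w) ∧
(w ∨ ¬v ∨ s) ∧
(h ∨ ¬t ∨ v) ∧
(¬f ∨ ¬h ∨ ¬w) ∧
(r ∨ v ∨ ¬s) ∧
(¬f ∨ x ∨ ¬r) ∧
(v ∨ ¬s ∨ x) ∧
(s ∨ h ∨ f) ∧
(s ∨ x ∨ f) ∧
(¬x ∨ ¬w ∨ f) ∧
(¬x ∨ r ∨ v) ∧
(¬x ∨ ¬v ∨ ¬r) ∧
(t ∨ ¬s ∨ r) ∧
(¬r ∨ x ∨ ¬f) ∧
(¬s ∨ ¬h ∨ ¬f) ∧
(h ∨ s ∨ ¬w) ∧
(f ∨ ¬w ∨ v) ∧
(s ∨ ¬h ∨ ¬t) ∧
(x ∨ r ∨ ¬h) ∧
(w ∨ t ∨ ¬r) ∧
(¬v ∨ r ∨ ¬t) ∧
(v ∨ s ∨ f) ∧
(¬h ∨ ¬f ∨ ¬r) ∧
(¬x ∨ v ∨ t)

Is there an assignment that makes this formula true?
Yes

Yes, the formula is satisfiable.

One satisfying assignment is: f=False, r=True, x=False, s=True, w=True, t=False, h=True, v=True

Verification: With this assignment, all 34 clauses evaluate to true.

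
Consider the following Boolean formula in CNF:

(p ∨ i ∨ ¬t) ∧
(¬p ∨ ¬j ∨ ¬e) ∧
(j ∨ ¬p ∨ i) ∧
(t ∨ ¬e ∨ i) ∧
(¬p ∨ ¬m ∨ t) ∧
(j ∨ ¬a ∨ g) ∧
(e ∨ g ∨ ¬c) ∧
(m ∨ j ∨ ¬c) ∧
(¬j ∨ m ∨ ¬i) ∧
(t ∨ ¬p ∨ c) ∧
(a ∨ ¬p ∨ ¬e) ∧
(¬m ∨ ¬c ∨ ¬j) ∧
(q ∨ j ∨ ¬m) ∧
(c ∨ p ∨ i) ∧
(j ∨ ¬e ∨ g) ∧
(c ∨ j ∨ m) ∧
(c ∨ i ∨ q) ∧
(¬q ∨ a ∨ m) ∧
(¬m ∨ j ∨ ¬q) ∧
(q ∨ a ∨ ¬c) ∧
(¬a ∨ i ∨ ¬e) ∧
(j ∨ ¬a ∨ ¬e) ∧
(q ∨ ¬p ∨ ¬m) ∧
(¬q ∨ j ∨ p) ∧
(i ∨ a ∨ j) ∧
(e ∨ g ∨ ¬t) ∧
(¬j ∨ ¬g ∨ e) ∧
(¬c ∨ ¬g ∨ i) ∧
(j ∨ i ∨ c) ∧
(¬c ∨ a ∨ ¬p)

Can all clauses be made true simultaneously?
Yes

Yes, the formula is satisfiable.

One satisfying assignment is: c=False, t=False, m=True, i=True, e=False, g=False, p=False, j=True, a=False, q=False

Verification: With this assignment, all 30 clauses evaluate to true.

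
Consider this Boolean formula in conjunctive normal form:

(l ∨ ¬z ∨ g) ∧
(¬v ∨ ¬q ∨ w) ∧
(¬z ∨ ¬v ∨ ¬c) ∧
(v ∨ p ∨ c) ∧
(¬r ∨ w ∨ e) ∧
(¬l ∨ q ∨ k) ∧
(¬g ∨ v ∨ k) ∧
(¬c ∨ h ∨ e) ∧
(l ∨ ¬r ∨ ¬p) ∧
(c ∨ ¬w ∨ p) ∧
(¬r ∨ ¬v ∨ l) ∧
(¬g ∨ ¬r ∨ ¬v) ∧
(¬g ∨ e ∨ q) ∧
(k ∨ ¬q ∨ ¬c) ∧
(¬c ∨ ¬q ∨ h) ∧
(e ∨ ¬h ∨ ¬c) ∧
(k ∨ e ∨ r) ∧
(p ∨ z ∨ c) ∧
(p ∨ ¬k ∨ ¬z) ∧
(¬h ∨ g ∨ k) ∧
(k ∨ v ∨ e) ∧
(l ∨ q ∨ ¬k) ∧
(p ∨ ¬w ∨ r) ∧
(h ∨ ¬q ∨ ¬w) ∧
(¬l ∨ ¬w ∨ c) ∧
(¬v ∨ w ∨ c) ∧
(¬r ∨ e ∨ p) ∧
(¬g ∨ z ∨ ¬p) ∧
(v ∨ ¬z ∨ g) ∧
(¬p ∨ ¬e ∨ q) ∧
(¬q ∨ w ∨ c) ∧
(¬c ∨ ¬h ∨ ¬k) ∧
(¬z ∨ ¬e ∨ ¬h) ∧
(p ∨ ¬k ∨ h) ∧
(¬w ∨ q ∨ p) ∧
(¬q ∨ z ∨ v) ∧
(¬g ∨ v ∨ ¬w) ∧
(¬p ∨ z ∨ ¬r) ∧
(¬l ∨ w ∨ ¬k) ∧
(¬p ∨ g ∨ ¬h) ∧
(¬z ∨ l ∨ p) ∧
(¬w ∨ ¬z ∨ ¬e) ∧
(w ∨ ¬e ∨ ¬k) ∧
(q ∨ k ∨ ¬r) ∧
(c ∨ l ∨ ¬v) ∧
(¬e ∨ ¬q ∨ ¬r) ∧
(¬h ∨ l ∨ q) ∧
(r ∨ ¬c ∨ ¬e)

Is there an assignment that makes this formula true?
No

No, the formula is not satisfiable.

No assignment of truth values to the variables can make all 48 clauses true simultaneously.

The formula is UNSAT (unsatisfiable).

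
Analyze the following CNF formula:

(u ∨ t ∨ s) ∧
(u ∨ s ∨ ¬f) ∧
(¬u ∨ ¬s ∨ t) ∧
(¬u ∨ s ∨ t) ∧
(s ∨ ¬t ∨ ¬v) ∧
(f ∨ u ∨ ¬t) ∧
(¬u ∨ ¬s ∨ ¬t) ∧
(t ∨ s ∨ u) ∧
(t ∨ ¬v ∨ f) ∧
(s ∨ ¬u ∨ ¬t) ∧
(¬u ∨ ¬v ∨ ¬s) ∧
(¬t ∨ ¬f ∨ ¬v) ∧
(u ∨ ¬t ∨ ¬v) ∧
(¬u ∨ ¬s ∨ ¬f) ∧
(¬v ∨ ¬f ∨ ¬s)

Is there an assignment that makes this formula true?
Yes

Yes, the formula is satisfiable.

One satisfying assignment is: s=True, u=False, v=False, f=False, t=False

Verification: With this assignment, all 15 clauses evaluate to true.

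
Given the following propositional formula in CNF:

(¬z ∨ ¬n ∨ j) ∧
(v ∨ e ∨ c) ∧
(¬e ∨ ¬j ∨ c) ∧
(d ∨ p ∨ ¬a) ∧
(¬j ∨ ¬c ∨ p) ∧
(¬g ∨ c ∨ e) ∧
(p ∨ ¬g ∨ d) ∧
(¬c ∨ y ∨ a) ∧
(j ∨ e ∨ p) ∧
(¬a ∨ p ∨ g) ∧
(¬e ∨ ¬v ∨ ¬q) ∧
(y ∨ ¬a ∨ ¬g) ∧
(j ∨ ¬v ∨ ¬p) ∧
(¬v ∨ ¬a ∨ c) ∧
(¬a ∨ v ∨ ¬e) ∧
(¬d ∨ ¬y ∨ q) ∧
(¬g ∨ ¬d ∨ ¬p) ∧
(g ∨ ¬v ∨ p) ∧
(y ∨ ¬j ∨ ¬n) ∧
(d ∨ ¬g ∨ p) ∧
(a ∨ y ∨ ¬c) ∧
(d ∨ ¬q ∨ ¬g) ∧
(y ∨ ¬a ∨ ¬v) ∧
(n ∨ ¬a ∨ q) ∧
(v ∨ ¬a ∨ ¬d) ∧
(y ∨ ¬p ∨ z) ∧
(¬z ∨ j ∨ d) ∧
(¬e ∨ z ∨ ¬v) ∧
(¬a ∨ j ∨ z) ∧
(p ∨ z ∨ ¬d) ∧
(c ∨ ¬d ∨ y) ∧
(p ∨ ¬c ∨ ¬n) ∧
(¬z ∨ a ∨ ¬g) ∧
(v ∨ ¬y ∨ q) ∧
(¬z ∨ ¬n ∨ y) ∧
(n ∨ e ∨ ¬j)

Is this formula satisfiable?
Yes

Yes, the formula is satisfiable.

One satisfying assignment is: y=False, g=False, n=False, a=False, e=True, z=False, p=False, q=False, v=False, j=False, d=False, c=False

Verification: With this assignment, all 36 clauses evaluate to true.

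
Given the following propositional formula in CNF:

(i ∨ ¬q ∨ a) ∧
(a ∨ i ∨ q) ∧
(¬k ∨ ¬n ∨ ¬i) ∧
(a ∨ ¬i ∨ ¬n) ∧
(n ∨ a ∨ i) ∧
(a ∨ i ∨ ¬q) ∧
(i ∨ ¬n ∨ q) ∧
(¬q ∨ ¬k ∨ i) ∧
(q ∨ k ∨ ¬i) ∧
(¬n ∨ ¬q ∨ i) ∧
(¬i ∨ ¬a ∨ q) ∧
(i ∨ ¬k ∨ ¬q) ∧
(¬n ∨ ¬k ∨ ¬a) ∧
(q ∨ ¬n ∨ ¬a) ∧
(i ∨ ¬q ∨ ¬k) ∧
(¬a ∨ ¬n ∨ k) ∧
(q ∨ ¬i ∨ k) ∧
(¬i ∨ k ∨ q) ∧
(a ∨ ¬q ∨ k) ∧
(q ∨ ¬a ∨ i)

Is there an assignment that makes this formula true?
Yes

Yes, the formula is satisfiable.

One satisfying assignment is: a=False, n=False, q=False, k=True, i=True

Verification: With this assignment, all 20 clauses evaluate to true.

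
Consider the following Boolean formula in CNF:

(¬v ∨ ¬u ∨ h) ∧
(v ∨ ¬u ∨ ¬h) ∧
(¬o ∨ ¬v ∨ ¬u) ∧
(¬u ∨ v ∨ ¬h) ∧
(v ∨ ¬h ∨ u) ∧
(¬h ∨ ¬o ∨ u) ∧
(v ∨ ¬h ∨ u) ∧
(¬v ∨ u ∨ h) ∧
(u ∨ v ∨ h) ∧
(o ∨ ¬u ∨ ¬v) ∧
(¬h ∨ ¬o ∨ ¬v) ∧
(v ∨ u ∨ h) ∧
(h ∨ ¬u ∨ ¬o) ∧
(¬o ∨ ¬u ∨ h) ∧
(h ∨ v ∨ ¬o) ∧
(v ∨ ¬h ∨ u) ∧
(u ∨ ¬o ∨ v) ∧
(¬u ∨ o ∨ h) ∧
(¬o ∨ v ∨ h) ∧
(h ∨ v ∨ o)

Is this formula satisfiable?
Yes

Yes, the formula is satisfiable.

One satisfying assignment is: v=True, u=False, h=True, o=False

Verification: With this assignment, all 20 clauses evaluate to true.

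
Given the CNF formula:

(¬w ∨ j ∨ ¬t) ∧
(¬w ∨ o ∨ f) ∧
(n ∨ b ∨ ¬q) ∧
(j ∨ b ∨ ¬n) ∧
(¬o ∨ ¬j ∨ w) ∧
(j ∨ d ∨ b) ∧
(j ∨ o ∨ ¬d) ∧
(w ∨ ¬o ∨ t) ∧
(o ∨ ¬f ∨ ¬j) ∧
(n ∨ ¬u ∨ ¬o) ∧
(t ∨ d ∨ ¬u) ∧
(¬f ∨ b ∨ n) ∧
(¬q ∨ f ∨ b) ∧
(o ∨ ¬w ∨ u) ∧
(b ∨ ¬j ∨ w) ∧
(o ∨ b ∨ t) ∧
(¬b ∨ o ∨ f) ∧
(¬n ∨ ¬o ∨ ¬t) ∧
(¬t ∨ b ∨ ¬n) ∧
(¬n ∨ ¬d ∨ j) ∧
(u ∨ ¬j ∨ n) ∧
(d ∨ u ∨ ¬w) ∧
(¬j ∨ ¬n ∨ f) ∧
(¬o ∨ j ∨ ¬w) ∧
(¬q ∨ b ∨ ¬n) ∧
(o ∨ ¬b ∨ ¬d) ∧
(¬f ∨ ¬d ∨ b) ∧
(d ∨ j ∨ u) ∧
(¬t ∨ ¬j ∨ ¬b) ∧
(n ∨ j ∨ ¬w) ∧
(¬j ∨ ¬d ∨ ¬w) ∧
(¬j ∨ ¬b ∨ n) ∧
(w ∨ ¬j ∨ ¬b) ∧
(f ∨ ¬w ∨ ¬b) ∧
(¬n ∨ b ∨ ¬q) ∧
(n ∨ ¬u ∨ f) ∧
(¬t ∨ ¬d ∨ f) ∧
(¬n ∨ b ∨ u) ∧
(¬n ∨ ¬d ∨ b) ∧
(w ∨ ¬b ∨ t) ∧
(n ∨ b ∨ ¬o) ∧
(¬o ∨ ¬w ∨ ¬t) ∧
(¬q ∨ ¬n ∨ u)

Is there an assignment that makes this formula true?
Yes

Yes, the formula is satisfiable.

One satisfying assignment is: d=True, w=False, t=True, b=True, f=True, j=False, q=False, u=False, n=False, o=True

Verification: With this assignment, all 43 clauses evaluate to true.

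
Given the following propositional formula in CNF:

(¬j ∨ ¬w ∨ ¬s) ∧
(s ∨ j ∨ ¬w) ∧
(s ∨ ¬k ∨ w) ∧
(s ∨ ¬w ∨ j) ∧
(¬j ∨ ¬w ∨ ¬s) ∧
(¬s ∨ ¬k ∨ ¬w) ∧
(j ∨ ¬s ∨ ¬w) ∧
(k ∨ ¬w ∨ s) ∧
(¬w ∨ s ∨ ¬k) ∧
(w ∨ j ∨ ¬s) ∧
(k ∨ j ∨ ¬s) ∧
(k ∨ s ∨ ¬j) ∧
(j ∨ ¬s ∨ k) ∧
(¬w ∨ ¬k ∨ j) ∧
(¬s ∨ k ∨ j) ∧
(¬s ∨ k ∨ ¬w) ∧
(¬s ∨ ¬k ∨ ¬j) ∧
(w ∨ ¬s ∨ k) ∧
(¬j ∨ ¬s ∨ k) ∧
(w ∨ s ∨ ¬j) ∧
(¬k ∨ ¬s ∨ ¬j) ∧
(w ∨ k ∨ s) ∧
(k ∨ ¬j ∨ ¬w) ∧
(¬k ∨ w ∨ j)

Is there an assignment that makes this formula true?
No

No, the formula is not satisfiable.

No assignment of truth values to the variables can make all 24 clauses true simultaneously.

The formula is UNSAT (unsatisfiable).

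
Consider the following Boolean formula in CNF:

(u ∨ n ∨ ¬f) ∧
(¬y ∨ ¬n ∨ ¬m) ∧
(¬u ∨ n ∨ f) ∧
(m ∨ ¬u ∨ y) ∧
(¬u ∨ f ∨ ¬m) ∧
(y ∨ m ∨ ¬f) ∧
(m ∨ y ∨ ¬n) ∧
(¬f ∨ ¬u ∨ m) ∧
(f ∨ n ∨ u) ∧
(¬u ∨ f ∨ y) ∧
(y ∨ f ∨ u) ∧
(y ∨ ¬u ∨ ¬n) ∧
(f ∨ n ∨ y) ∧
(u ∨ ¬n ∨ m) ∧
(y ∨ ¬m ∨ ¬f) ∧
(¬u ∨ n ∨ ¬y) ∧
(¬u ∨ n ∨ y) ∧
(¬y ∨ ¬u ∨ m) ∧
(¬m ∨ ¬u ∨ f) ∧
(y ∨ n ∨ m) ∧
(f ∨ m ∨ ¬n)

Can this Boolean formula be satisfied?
No

No, the formula is not satisfiable.

No assignment of truth values to the variables can make all 21 clauses true simultaneously.

The formula is UNSAT (unsatisfiable).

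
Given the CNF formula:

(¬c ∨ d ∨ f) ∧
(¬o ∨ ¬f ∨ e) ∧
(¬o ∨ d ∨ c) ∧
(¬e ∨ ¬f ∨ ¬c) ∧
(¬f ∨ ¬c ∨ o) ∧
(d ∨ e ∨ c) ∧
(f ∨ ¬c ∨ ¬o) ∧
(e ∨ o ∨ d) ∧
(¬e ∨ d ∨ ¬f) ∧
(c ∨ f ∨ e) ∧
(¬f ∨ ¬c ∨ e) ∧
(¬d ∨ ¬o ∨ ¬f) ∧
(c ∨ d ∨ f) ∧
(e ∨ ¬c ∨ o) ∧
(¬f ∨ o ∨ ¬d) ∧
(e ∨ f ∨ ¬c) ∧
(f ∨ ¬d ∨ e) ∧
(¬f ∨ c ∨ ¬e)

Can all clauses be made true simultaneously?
Yes

Yes, the formula is satisfiable.

One satisfying assignment is: c=True, d=True, e=True, f=False, o=False

Verification: With this assignment, all 18 clauses evaluate to true.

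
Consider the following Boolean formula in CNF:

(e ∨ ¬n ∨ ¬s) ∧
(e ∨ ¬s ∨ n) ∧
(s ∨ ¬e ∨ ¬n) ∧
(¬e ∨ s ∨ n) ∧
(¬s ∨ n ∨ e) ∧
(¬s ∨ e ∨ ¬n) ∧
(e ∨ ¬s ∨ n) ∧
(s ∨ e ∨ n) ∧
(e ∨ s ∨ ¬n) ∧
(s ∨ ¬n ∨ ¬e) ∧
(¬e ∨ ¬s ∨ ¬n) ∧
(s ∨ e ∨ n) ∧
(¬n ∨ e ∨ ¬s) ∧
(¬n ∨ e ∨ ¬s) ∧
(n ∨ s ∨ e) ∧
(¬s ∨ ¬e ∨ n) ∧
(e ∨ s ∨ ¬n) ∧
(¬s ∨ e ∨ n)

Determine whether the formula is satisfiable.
No

No, the formula is not satisfiable.

No assignment of truth values to the variables can make all 18 clauses true simultaneously.

The formula is UNSAT (unsatisfiable).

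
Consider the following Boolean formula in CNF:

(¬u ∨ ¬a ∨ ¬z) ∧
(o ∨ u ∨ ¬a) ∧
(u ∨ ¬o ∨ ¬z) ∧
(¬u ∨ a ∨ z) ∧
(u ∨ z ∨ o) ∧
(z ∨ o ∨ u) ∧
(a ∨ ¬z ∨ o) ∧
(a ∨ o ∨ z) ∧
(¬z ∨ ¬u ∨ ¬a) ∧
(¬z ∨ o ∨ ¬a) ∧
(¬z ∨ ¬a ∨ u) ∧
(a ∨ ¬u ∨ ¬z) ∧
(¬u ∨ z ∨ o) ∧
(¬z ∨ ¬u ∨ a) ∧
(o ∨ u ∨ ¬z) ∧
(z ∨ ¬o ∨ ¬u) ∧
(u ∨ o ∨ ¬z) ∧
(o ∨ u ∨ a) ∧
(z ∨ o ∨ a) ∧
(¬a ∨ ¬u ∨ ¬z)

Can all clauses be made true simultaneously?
Yes

Yes, the formula is satisfiable.

One satisfying assignment is: u=False, o=True, z=False, a=False

Verification: With this assignment, all 20 clauses evaluate to true.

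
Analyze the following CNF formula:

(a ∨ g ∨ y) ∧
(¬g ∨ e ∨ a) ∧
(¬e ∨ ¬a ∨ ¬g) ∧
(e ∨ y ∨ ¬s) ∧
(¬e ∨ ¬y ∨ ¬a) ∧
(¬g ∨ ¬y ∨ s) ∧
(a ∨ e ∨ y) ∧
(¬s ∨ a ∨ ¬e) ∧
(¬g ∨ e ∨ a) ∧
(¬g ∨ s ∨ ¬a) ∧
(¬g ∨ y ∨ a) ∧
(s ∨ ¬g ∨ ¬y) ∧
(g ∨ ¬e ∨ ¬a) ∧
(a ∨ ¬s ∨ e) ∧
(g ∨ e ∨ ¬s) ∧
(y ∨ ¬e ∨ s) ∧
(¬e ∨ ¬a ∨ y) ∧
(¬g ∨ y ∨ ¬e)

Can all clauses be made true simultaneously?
Yes

Yes, the formula is satisfiable.

One satisfying assignment is: y=False, g=False, e=False, s=False, a=True

Verification: With this assignment, all 18 clauses evaluate to true.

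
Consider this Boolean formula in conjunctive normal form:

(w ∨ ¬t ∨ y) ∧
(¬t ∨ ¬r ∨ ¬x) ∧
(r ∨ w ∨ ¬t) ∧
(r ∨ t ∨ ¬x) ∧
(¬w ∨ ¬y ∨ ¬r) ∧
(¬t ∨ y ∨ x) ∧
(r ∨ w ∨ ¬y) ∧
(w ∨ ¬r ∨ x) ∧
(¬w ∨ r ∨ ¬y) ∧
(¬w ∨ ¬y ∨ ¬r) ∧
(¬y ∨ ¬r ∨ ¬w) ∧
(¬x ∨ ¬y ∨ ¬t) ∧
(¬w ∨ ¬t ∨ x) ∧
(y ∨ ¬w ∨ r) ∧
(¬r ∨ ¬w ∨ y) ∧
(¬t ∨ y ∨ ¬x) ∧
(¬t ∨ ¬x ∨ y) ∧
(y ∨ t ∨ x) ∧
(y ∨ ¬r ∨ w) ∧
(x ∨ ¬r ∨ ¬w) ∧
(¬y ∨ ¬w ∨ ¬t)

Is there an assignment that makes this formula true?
Yes

Yes, the formula is satisfiable.

One satisfying assignment is: w=False, x=True, t=False, r=True, y=True

Verification: With this assignment, all 21 clauses evaluate to true.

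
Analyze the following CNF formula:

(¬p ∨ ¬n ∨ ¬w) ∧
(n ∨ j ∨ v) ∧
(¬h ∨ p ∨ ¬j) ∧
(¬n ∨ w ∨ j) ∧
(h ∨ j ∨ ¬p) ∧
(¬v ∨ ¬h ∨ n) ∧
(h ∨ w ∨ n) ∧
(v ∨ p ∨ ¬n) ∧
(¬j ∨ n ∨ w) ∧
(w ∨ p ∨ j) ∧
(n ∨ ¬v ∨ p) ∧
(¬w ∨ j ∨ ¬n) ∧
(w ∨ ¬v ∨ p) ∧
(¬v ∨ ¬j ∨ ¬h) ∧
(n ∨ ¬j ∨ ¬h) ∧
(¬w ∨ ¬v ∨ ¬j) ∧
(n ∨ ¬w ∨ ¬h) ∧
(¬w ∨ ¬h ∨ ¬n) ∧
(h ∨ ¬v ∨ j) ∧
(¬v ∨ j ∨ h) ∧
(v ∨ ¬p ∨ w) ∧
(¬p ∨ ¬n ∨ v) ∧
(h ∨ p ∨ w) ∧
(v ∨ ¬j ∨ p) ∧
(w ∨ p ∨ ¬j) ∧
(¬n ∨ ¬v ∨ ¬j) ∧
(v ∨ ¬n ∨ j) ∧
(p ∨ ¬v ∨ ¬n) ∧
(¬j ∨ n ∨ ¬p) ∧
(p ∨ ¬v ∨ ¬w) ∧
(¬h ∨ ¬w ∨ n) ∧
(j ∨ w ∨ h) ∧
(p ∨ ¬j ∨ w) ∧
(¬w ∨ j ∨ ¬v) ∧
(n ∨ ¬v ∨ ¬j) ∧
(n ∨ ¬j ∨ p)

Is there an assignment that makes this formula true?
No

No, the formula is not satisfiable.

No assignment of truth values to the variables can make all 36 clauses true simultaneously.

The formula is UNSAT (unsatisfiable).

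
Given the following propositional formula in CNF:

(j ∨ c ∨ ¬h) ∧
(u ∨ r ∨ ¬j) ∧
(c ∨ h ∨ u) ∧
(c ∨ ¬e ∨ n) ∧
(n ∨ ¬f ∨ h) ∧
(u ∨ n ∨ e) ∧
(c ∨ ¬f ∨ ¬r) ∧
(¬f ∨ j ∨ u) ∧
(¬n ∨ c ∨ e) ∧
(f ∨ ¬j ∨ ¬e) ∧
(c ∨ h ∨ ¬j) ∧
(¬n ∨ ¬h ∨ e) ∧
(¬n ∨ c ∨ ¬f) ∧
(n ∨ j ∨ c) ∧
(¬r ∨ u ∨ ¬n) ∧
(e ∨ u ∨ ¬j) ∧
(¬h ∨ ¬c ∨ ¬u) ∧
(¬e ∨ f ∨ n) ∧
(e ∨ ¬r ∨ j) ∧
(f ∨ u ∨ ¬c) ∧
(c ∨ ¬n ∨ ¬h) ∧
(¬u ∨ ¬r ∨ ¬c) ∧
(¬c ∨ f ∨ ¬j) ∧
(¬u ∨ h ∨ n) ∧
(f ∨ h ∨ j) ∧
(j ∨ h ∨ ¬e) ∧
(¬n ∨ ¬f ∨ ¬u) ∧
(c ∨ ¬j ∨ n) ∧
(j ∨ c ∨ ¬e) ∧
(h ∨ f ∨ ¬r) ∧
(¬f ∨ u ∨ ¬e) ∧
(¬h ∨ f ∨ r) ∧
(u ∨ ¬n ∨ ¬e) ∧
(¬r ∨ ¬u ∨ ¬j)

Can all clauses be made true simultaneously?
No

No, the formula is not satisfiable.

No assignment of truth values to the variables can make all 34 clauses true simultaneously.

The formula is UNSAT (unsatisfiable).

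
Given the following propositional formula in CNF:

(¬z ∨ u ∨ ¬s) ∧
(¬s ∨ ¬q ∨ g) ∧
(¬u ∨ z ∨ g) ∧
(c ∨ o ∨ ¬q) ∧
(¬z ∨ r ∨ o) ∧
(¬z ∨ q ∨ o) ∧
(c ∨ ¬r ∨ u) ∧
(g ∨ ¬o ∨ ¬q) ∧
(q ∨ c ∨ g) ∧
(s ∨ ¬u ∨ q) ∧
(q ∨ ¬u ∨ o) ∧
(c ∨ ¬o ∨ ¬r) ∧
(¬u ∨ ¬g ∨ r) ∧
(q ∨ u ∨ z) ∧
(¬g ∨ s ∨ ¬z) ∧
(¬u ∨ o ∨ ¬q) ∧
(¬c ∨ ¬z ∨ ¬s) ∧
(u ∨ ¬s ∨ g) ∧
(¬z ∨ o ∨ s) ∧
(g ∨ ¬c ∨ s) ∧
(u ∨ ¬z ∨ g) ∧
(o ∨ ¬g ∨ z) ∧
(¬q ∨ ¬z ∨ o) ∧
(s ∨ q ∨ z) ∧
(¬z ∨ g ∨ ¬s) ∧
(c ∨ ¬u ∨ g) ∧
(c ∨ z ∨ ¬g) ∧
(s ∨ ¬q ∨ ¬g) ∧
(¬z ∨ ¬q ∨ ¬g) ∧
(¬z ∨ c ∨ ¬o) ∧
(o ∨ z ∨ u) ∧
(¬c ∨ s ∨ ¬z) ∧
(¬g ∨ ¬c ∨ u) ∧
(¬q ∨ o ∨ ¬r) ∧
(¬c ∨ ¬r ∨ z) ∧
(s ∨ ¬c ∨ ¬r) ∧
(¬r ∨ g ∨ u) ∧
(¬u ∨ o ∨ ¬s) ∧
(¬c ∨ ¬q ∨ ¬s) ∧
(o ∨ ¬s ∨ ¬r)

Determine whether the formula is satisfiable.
No

No, the formula is not satisfiable.

No assignment of truth values to the variables can make all 40 clauses true simultaneously.

The formula is UNSAT (unsatisfiable).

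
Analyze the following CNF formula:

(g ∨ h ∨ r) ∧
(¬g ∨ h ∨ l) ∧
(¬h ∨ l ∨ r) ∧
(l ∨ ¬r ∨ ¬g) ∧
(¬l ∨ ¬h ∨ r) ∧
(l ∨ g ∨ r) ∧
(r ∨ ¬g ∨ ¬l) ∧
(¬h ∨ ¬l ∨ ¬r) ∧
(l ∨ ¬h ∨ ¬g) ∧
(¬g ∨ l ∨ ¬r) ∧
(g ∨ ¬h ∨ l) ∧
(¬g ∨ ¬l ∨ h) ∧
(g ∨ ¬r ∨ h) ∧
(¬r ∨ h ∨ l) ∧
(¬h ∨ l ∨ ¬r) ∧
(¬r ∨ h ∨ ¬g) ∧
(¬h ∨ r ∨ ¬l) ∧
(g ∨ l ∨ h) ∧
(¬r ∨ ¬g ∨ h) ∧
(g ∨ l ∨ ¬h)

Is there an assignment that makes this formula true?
No

No, the formula is not satisfiable.

No assignment of truth values to the variables can make all 20 clauses true simultaneously.

The formula is UNSAT (unsatisfiable).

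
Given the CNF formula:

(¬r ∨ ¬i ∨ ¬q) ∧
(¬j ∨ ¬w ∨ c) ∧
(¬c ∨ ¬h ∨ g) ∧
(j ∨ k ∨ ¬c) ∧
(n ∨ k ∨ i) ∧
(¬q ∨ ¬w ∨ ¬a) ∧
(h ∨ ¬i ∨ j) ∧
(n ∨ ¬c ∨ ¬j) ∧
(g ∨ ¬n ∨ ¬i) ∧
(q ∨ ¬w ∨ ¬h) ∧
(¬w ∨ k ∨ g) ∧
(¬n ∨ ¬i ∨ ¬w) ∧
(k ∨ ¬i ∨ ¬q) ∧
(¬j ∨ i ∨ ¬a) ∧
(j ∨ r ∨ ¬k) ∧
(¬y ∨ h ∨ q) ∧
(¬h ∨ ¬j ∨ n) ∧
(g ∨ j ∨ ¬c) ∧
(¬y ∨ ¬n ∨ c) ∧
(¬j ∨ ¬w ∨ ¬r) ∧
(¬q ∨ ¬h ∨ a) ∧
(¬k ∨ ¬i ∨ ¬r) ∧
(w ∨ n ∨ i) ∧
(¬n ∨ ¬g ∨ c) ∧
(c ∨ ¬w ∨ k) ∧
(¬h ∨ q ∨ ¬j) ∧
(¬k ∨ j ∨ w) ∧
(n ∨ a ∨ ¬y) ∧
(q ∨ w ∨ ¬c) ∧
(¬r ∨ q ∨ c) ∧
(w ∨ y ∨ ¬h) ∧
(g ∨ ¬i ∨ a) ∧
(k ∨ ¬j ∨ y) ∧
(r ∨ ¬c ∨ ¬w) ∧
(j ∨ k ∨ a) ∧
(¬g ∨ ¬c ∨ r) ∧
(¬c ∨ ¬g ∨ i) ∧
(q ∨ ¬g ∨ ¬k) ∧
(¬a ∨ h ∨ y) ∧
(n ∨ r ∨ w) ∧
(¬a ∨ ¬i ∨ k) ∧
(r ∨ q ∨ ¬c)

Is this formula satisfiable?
Yes

Yes, the formula is satisfiable.

One satisfying assignment is: y=False, r=True, j=False, w=True, h=False, g=True, n=False, c=False, a=False, q=True, k=True, i=False

Verification: With this assignment, all 42 clauses evaluate to true.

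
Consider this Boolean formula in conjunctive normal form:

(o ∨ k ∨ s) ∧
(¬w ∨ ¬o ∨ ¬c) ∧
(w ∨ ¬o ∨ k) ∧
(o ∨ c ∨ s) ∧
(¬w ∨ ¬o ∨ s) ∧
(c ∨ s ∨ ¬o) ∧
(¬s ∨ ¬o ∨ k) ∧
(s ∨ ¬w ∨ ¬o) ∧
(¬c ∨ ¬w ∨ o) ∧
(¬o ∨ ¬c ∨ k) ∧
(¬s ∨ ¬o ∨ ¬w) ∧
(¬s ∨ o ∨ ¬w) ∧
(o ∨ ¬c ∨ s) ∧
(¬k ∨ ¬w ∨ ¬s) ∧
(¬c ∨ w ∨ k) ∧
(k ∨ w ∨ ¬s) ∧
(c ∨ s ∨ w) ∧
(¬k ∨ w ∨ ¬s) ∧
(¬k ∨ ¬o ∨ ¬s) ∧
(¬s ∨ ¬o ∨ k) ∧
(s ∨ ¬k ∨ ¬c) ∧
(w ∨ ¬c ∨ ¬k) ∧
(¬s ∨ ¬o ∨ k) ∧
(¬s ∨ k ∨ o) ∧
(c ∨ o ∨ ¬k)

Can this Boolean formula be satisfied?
No

No, the formula is not satisfiable.

No assignment of truth values to the variables can make all 25 clauses true simultaneously.

The formula is UNSAT (unsatisfiable).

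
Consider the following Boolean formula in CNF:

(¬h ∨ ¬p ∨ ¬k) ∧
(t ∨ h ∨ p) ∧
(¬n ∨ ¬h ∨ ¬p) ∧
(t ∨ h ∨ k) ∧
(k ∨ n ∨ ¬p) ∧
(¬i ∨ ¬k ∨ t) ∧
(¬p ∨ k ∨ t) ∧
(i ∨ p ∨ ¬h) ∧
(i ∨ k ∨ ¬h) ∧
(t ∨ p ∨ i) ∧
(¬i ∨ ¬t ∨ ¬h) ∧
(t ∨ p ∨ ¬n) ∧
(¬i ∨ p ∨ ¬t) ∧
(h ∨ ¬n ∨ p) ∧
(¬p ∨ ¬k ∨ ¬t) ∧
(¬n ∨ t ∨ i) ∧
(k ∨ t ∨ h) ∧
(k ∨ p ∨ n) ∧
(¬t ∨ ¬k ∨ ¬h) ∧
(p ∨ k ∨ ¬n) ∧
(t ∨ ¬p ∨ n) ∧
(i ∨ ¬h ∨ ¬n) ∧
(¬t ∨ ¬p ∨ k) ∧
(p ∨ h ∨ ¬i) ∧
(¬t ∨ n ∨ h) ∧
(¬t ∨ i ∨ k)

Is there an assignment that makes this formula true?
No

No, the formula is not satisfiable.

No assignment of truth values to the variables can make all 26 clauses true simultaneously.

The formula is UNSAT (unsatisfiable).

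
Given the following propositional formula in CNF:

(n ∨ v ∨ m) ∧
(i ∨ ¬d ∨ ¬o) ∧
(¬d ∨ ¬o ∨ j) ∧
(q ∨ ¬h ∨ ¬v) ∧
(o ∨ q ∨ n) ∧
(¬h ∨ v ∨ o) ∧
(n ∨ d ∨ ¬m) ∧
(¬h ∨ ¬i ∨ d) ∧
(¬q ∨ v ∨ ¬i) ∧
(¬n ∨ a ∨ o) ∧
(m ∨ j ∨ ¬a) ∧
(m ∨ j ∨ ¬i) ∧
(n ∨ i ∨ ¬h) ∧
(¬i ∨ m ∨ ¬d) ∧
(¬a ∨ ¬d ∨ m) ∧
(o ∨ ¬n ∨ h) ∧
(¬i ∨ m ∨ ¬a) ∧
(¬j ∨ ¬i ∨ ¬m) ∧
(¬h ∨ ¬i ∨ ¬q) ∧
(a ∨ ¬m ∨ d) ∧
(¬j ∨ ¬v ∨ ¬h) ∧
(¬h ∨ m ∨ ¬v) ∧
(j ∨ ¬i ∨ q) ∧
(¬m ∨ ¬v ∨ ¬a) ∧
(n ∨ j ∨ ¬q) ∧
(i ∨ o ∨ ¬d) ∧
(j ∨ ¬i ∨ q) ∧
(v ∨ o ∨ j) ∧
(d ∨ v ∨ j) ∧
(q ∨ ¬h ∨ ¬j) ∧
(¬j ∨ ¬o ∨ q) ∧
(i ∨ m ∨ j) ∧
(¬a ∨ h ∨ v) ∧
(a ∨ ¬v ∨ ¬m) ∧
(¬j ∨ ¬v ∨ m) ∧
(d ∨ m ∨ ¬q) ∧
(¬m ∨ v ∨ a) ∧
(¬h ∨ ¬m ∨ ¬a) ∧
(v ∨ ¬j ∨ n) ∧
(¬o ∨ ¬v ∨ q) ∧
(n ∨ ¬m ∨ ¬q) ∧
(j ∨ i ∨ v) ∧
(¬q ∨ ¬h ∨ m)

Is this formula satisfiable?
No

No, the formula is not satisfiable.

No assignment of truth values to the variables can make all 43 clauses true simultaneously.

The formula is UNSAT (unsatisfiable).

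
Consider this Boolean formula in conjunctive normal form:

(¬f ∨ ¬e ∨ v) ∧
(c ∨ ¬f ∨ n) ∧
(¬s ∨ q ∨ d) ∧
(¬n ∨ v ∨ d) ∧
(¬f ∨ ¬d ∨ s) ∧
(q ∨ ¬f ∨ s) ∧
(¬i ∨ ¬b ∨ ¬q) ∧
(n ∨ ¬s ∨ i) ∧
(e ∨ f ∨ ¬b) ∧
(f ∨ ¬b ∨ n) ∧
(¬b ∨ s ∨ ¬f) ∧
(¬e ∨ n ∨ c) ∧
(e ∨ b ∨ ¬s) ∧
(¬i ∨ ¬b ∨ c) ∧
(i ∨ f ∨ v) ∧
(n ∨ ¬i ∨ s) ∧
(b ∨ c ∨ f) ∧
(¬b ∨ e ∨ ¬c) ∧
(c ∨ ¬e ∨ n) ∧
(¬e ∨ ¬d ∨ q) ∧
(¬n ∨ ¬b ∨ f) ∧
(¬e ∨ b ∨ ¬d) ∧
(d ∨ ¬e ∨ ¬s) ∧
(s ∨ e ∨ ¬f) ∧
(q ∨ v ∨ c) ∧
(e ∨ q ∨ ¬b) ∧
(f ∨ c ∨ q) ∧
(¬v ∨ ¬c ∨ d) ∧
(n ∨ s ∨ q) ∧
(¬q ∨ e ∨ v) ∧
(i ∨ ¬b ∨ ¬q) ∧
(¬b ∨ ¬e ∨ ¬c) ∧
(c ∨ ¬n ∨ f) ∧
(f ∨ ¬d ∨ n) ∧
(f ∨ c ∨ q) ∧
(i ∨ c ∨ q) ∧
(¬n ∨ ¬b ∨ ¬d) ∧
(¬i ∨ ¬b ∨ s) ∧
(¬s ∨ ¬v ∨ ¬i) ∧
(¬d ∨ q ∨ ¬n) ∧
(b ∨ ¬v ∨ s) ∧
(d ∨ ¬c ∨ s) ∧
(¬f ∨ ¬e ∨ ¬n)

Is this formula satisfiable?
No

No, the formula is not satisfiable.

No assignment of truth values to the variables can make all 43 clauses true simultaneously.

The formula is UNSAT (unsatisfiable).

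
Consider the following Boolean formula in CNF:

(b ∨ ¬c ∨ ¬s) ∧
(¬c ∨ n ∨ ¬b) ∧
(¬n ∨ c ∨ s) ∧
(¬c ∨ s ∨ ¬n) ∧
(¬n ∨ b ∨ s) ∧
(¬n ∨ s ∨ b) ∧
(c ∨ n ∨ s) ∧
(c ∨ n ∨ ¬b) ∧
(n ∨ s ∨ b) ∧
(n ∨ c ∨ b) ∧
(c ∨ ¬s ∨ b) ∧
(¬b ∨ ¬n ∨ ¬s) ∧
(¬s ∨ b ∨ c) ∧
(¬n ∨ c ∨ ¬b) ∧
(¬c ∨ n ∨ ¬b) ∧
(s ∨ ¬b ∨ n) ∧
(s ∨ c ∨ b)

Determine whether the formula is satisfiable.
No

No, the formula is not satisfiable.

No assignment of truth values to the variables can make all 17 clauses true simultaneously.

The formula is UNSAT (unsatisfiable).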